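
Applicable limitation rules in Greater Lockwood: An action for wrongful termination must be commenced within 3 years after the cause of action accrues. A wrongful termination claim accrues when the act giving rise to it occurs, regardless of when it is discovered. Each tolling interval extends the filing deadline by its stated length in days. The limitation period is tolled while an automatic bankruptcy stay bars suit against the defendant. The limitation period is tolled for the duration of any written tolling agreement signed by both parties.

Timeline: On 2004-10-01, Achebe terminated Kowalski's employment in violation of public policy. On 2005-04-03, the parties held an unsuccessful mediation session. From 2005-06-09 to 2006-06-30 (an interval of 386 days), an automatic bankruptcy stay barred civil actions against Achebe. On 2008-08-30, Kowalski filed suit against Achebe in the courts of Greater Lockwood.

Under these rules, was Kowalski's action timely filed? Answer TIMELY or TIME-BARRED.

TIMELY

The cause of action accrued on 2004-10-01, the date of the act.
3 years from 2004-10-01 is 2007-10-01.
The period was tolled for 386 days by the automatic bankruptcy stay (2005-06-09 to 2006-06-30), pushing the deadline to 2008-10-21.
Nothing else in the chronology tolls or restarts the period.
The 2008-08-30 filing precedes the 2008-10-21 deadline; the claim is timely.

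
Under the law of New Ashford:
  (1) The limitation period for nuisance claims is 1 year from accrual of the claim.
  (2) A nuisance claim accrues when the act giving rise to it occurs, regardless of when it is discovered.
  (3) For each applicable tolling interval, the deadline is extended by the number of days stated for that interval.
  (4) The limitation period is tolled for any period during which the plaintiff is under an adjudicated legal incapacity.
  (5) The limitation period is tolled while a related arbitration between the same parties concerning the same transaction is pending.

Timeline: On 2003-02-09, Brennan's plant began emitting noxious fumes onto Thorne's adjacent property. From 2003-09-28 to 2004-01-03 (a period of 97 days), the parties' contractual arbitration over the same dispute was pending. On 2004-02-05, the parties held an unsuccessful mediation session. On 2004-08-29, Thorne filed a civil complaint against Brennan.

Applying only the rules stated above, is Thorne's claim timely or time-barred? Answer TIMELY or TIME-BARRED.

The limitation period began to run on 2003-02-09.
Adding the 1 year base period to 2003-02-09 gives a deadline of 2004-02-09, before any tolling.
Because the pending related arbitration ran from 2003-09-28 to 2004-01-03, the deadline is extended by 97 days to 2004-05-16.
None of the other events listed affects the running of the period under the stated rules.
Filing on 2004-08-29 missed the 2004-05-16 deadline — the action is time-barred.

TIME-BARRED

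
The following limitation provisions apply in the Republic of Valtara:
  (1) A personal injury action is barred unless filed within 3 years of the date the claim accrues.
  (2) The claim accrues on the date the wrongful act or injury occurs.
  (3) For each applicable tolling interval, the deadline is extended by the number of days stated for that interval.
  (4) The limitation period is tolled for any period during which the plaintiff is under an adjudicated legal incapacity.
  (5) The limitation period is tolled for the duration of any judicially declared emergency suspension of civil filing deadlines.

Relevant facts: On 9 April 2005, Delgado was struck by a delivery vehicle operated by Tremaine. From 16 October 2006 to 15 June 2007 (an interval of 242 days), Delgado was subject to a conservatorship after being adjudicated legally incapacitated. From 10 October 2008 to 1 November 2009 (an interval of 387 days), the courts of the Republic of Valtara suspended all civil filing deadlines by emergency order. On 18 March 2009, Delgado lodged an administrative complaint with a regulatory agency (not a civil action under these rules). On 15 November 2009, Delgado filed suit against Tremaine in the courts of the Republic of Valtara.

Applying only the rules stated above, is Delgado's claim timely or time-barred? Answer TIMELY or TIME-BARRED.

The limitation period began to run on 9 April 2005.
3 years from 9 April 2005 is 9 April 2008.
The plaintiff's legal incapacity from 16 October 2006 to 15 June 2007 tolled the period for 242 days, extending the deadline to 7 December 2008.
The emergency suspension of filing deadlines from 10 October 2008 to 1 November 2009 tolled the period for 387 days, extending the deadline to 29 December 2009.
None of the other events listed affects the running of the period under the stated rules.
Delgado filed on 15 November 2009, before the 29 December 2009 deadline, so the action is timely.

TIMELY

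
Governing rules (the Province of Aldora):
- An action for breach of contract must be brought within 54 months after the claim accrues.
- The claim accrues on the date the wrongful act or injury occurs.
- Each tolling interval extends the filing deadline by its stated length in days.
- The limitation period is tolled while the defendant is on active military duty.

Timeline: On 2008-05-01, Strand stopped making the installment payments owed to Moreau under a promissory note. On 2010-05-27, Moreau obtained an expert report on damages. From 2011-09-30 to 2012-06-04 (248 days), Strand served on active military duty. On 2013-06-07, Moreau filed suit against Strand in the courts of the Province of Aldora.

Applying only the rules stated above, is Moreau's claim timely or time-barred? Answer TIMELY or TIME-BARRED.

TIMELY

The claim accrued on 2008-05-01, when the wrongful act occurred.
The untolled deadline — 54 months after 2008-05-01 — is 2012-11-01.
Because the defendant's active military service ran from 2011-09-30 to 2012-06-04, the deadline is extended by 248 days to 2013-07-07.
The other events in the timeline have no effect on the limitation period under the stated rules.
The 2013-06-07 filing precedes the 2013-07-07 deadline; the claim is timely.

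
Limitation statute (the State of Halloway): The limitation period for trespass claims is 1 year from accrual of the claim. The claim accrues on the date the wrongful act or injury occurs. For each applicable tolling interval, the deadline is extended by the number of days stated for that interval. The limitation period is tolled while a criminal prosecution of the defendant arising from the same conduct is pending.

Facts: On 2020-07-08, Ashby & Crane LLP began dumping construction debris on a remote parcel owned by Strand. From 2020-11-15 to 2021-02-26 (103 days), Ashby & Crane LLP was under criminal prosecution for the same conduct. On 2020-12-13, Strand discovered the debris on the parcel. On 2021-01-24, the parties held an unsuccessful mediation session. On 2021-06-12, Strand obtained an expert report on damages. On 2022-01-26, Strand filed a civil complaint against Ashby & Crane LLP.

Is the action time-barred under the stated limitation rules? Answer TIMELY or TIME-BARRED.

TIME-BARRED

Because the rule ties accrual to occurrence, the claim accrued on 2020-07-08, not on the 2020-12-13 discovery date.
The untolled deadline — 1 year after 2020-07-08 — is 2021-07-08.
The period was tolled for 103 days by the pending criminal prosecution (2020-11-15 to 2021-02-26), pushing the deadline to 2021-10-19.
None of the other events listed affects the running of the period under the stated rules.
Filing on 2022-01-26 missed the 2021-10-19 deadline — the action is time-barred.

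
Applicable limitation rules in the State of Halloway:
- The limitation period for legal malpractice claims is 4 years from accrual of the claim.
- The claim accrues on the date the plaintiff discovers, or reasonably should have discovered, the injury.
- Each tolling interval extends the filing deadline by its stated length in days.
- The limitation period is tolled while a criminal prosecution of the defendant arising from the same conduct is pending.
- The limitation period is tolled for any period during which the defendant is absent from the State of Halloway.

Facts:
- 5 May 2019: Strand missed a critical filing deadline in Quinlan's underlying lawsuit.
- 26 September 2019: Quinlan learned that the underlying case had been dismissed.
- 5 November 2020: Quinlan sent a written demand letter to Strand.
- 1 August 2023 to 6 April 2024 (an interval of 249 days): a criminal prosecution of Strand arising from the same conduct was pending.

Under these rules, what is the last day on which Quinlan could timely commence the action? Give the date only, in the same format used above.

1 June 2024

The claim did not accrue until Quinlan discovered the injury on 26 September 2019; the 5 May 2019 act date does not start the clock under the stated rule.
The untolled deadline — 4 years after 26 September 2019 — is 26 September 2023.
Because the pending criminal prosecution ran from 1 August 2023 to 6 April 2024, the deadline is extended by 249 days to 1 June 2024.
Nothing else in the chronology tolls or restarts the period.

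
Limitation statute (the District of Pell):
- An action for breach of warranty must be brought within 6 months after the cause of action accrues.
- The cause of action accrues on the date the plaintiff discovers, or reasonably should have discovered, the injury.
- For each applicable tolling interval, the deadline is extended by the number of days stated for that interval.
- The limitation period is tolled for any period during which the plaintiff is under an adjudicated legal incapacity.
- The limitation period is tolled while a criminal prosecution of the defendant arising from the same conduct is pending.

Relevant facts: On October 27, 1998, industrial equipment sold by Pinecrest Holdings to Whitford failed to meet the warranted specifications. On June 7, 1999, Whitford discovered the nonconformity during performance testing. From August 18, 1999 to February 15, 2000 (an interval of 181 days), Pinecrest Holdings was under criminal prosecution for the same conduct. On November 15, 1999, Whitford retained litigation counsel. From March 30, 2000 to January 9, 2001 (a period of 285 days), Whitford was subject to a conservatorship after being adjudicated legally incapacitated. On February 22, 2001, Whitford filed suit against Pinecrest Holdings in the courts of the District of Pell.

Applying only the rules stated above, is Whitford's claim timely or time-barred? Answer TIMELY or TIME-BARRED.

TIMELY

Under the discovery rule, the claim accrued on June 7, 1999, when Whitford discovered the injury — not on the October 27, 1998 date of the underlying act.
The untolled deadline — 6 months after June 7, 1999 — is December 7, 1999.
The pending criminal prosecution from August 18, 1999 to February 15, 2000 tolled the period for 181 days, extending the deadline to June 5, 2000.
The period was tolled for 285 days by the plaintiff's legal incapacity (March 30, 2000 to January 9, 2001), pushing the deadline to March 17, 2001.
None of the other events listed affects the running of the period under the stated rules.
Whitford filed on February 22, 2001, before the March 17, 2001 deadline, so the action is timely.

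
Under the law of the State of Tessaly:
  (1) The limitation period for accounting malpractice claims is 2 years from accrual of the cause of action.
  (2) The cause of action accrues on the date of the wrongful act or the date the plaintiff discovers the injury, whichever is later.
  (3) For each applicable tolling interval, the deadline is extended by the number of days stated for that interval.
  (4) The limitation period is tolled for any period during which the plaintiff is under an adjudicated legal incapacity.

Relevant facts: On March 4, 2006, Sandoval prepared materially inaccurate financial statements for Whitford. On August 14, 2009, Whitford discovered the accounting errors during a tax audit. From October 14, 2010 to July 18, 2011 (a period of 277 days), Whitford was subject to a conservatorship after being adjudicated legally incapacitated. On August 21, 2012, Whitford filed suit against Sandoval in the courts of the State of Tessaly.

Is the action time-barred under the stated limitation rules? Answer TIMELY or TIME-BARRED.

TIME-BARRED

Taking the later of the act (March 4, 2006) and discovery (August 14, 2009), the claim accrued on August 14, 2009.
The untolled deadline — 2 years after August 14, 2009 — is August 14, 2011.
The period was tolled for 277 days by the plaintiff's legal incapacity (October 14, 2010 to July 18, 2011), pushing the deadline to May 17, 2012.
The August 21, 2012 filing falls after the May 17, 2012 deadline; the claim is time-barred.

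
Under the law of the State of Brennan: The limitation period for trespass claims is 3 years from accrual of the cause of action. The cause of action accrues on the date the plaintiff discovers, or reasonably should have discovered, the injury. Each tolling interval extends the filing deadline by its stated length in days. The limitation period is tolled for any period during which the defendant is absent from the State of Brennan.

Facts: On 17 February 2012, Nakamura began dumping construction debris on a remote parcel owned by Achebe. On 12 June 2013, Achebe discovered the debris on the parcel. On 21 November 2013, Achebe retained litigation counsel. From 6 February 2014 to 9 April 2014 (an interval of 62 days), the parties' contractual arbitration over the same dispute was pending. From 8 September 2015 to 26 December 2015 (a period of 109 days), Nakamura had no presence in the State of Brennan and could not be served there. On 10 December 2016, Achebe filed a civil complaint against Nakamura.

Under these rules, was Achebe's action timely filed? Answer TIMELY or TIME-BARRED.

TIME-BARRED

Under the discovery rule, the claim accrued on 12 June 2013, when Achebe discovered the injury — not on the 17 February 2012 date of the underlying act.
3 years from 12 June 2013 is 12 June 2016.
Because the defendant's absence from the jurisdiction ran from 8 September 2015 to 26 December 2015, the deadline is extended by 109 days to 29 September 2016.
The pending related arbitration from 6 February 2014 to 9 April 2014 does not toll the period, because no stated rule makes a pending arbitration a tolling event.
Nothing else in the chronology tolls or restarts the period.
Filing on 10 December 2016 missed the 29 September 2016 deadline — the action is time-barred.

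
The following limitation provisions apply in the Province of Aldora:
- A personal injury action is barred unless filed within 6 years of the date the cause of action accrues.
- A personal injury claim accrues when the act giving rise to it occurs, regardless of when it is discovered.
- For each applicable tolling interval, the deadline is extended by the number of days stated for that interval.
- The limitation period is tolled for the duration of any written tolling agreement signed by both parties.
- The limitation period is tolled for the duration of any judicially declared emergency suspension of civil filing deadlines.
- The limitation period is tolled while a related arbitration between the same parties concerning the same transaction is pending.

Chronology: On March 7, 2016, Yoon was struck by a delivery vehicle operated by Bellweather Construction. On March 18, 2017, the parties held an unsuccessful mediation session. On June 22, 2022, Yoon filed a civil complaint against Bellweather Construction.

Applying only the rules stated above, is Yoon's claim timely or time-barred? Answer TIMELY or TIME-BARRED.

The cause of action accrued on March 7, 2016, the date of the act.
The untolled deadline — 6 years after March 7, 2016 — is March 7, 2022.
None of the other events listed affects the running of the period under the stated rules.
The June 22, 2022 filing falls after the March 7, 2022 deadline; the claim is time-barred.

TIME-BARRED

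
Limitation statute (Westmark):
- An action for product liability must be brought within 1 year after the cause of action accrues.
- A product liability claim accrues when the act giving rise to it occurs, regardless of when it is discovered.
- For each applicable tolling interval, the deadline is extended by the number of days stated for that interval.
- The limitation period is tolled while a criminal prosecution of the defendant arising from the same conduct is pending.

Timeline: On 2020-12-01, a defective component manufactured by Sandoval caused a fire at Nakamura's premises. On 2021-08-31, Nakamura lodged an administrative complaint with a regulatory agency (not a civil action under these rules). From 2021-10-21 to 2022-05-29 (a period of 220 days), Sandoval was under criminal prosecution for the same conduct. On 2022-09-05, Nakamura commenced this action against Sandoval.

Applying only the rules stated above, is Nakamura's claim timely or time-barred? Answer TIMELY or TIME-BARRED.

TIME-BARRED

The limitation period began to run on 2020-12-01.
The untolled deadline — 1 year after 2020-12-01 — is 2021-12-01.
Because the pending criminal prosecution ran from 2021-10-21 to 2022-05-29, the deadline is extended by 220 days to 2022-07-09.
The other events in the timeline have no effect on the limitation period under the stated rules.
Filing on 2022-09-05 missed the 2022-07-09 deadline — the action is time-barred.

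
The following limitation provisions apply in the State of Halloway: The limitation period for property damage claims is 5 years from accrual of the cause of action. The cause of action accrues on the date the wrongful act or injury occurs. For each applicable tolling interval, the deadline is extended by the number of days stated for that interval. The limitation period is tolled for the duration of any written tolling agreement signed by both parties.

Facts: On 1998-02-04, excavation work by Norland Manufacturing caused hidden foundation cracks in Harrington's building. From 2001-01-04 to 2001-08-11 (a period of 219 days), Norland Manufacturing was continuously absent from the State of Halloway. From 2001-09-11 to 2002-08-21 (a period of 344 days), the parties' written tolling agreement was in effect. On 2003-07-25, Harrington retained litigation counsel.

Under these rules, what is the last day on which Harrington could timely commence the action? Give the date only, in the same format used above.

The cause of action accrued on 1998-02-04, the date of the act.
5 years from 1998-02-04 is 2003-02-04.
The period was tolled for 344 days by the written tolling agreement (2001-09-11 to 2002-08-21), pushing the deadline to 2004-01-14.
Although the defendant's absence ran from 2001-01-04 to 2001-08-11, the stated rules do not make that a tolling event, so it is disregarded.
None of the other events listed affects the running of the period under the stated rules.

2004-01-14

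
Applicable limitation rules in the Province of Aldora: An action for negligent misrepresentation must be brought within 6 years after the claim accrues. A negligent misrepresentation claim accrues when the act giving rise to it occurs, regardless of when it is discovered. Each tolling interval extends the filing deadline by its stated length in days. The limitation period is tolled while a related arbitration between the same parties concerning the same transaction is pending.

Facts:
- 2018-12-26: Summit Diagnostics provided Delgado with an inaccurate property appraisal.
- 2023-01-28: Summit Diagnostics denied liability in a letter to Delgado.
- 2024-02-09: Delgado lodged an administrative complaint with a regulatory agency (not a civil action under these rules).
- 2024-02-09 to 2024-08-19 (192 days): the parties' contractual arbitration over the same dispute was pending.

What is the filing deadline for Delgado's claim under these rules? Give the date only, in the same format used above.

The claim accrued on 2018-12-26, when the wrongful act occurred.
6 years from 2018-12-26 is 2024-12-26.
Because the pending related arbitration ran from 2024-02-09 to 2024-08-19, the deadline is extended by 192 days to 2025-07-06.
Nothing else in the chronology tolls or restarts the period.

2025-07-06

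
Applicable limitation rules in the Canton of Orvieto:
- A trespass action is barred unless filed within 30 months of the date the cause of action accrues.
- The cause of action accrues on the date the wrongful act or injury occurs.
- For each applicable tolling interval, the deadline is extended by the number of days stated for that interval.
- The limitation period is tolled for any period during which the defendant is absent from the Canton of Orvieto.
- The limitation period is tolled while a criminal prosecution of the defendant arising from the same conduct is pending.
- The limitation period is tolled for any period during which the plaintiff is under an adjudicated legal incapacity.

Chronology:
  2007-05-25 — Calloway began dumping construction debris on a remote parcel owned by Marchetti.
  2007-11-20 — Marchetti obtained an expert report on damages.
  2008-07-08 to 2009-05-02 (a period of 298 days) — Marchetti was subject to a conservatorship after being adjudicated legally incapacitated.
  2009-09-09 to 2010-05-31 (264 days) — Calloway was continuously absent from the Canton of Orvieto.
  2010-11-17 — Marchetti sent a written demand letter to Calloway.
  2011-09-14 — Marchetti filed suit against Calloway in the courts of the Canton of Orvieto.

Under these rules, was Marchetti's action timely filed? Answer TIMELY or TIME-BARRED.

The cause of action accrued on 2007-05-25, the date of the act.
Adding the 30 months base period to 2007-05-25 gives a deadline of 2009-11-25, before any tolling.
Because the plaintiff's legal incapacity ran from 2008-07-08 to 2009-05-02, the deadline is extended by 298 days to 2010-09-19.
The period was tolled for 264 days by the defendant's absence from the jurisdiction (2009-09-09 to 2010-05-31), pushing the deadline to 2011-06-10.
The other events in the timeline have no effect on the limitation period under the stated rules.
The 2011-09-14 filing falls after the 2011-06-10 deadline; the claim is time-barred.

TIME-BARRED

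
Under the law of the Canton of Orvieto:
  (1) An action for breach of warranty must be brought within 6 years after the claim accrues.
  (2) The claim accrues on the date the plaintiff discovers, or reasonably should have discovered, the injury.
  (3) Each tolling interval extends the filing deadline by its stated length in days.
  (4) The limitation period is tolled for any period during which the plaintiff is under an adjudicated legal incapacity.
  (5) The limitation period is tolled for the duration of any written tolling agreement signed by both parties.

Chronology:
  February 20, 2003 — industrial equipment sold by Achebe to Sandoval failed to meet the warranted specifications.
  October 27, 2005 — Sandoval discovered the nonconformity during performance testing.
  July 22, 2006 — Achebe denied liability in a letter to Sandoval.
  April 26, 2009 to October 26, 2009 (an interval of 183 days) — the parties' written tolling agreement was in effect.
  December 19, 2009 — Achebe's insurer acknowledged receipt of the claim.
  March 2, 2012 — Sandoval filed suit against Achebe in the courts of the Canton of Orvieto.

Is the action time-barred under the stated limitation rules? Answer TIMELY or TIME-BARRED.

TIMELY

The claim did not accrue until Sandoval discovered the injury on October 27, 2005; the February 20, 2003 act date does not start the clock under the stated rule.
The untolled deadline — 6 years after October 27, 2005 — is October 27, 2011.
Because the written tolling agreement ran from April 26, 2009 to October 26, 2009, the deadline is extended by 183 days to April 27, 2012.
None of the other events listed affects the running of the period under the stated rules.
Filing on March 2, 2012 beat the April 27, 2012 deadline — the action is timely.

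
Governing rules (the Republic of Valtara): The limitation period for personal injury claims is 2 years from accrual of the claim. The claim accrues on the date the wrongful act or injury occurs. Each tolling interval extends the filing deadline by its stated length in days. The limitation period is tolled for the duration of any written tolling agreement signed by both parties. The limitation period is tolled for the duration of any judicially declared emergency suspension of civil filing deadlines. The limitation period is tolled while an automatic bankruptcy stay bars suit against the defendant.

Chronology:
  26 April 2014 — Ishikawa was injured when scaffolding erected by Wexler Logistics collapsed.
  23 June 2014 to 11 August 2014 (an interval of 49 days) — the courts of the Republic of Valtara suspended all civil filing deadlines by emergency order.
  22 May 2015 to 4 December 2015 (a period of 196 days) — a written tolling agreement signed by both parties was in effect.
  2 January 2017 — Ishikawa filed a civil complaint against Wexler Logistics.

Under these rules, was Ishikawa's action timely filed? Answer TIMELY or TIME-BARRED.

TIME-BARRED

The claim accrued on 26 April 2014, when the wrongful act occurred.
The untolled deadline — 2 years after 26 April 2014 — is 26 April 2016.
Because the emergency suspension of filing deadlines ran from 23 June 2014 to 11 August 2014, the deadline is extended by 49 days to 14 June 2016.
The period was tolled for 196 days by the written tolling agreement (22 May 2015 to 4 December 2015), pushing the deadline to 27 December 2016.
The 2 January 2017 filing falls after the 27 December 2016 deadline; the claim is time-barred.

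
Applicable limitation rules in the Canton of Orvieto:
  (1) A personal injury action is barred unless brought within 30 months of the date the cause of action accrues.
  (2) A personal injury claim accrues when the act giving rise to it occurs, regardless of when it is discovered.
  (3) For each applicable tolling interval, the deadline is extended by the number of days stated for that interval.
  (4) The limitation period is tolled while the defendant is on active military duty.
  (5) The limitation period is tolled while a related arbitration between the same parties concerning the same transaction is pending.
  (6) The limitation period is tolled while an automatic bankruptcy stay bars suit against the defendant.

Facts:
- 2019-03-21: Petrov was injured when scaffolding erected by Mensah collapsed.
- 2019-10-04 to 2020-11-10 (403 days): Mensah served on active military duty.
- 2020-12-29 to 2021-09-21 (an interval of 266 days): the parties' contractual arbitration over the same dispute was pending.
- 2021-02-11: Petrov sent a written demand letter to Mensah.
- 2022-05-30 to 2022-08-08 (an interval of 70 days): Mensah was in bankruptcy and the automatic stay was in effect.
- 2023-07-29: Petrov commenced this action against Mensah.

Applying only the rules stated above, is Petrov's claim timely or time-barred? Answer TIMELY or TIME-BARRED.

TIMELY

The cause of action accrued on 2019-03-21, the date of the act.
Adding the 30 months base period to 2019-03-21 gives a deadline of 2021-09-21, before any tolling.
The defendant's active military service from 2019-10-04 to 2020-11-10 tolled the period for 403 days, extending the deadline to 2022-10-29.
The pending related arbitration from 2020-12-29 to 2021-09-21 tolled the period for 266 days, extending the deadline to 2023-07-22.
Because the automatic bankruptcy stay ran from 2022-05-30 to 2022-08-08, the deadline is extended by 70 days to 2023-09-30.
Nothing else in the chronology tolls or restarts the period.
Filing on 2023-07-29 beat the 2023-09-30 deadline — the action is timely.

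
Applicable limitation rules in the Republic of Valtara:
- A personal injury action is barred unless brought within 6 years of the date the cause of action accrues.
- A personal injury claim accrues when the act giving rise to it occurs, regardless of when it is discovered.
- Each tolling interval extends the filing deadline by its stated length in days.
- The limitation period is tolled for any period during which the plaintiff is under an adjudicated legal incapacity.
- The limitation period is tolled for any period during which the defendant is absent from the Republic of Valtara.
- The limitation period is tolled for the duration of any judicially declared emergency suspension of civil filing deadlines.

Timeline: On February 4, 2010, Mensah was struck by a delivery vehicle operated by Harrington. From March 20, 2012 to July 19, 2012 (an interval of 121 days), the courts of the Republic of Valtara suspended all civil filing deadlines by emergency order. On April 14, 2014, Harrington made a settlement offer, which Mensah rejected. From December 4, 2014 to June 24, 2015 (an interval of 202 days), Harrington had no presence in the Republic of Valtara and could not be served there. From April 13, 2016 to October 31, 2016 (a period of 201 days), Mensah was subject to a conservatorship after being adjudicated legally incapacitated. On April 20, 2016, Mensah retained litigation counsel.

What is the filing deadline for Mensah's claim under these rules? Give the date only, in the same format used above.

July 12, 2017

The cause of action accrued on February 4, 2010, the date of the act.
The untolled deadline — 6 years after February 4, 2010 — is February 4, 2016.
The period was tolled for 121 days by the emergency suspension of filing deadlines (March 20, 2012 to July 19, 2012), pushing the deadline to June 4, 2016.
Because the defendant's absence from the jurisdiction ran from December 4, 2014 to June 24, 2015, the deadline is extended by 202 days to December 23, 2016.
The period was tolled for 201 days by the plaintiff's legal incapacity (April 13, 2016 to October 31, 2016), pushing the deadline to July 12, 2017.
Nothing else in the chronology tolls or restarts the period.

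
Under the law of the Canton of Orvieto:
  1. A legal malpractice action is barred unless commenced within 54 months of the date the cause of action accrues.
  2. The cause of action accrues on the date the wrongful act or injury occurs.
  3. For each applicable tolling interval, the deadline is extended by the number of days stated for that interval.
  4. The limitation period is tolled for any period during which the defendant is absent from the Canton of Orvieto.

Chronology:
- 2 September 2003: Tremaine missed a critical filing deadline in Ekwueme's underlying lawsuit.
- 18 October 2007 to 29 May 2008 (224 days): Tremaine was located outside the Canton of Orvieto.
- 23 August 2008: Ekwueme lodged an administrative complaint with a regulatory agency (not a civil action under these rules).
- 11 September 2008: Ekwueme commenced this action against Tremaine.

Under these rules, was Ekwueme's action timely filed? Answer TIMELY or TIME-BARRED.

TIMELY

The cause of action accrued on 2 September 2003, the date of the act.
Adding the 54 months base period to 2 September 2003 gives a deadline of 2 March 2008, before any tolling.
The defendant's absence from the jurisdiction from 18 October 2007 to 29 May 2008 tolled the period for 224 days, extending the deadline to 12 October 2008.
Nothing else in the chronology tolls or restarts the period.
Ekwueme filed on 11 September 2008, before the 12 October 2008 deadline, so the action is timely.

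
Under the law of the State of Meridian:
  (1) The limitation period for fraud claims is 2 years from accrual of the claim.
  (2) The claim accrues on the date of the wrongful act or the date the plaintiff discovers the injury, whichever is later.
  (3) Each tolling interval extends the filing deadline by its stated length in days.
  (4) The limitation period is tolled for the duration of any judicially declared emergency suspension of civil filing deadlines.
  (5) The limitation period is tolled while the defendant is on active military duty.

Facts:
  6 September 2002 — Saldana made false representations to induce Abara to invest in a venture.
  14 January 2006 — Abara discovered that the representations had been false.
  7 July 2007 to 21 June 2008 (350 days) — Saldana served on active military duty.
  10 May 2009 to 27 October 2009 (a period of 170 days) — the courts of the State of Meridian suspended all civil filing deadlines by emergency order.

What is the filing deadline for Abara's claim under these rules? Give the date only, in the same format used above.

The claim accrued on 14 January 2006 — the later of the 6 September 2002 act and the 14 January 2006 discovery.
Adding the 2 years base period to 14 January 2006 gives a deadline of 14 January 2008, before any tolling.
Because the defendant's active military service ran from 7 July 2007 to 21 June 2008, the deadline is extended by 350 days to 29 December 2008.
The emergency suspension of filing deadlines starting 10 May 2009 came too late — the period had run on 29 December 2008 — and so does not extend the deadline.

29 December 2008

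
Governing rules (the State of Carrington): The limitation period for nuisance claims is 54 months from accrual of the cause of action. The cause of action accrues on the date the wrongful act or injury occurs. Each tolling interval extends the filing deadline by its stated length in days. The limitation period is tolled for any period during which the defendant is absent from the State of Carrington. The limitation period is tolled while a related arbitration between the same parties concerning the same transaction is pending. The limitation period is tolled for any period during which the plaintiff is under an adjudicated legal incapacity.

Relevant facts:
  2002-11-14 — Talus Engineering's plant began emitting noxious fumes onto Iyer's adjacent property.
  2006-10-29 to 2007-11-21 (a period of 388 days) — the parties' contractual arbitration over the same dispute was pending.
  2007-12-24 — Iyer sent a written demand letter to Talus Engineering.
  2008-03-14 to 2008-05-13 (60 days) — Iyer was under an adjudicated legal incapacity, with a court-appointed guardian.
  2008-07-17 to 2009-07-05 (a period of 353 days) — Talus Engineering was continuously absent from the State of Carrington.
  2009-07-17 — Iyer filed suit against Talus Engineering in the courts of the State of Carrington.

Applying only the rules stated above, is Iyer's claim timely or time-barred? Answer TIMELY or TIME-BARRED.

The limitation period began to run on 2002-11-14.
54 months from 2002-11-14 is 2007-05-14.
Because the pending related arbitration ran from 2006-10-29 to 2007-11-21, the deadline is extended by 388 days to 2008-06-05.
The plaintiff's legal incapacity from 2008-03-14 to 2008-05-13 tolled the period for 60 days, extending the deadline to 2008-08-04.
Because the defendant's absence from the jurisdiction ran from 2008-07-17 to 2009-07-05, the deadline is extended by 353 days to 2009-07-23.
Nothing else in the chronology tolls or restarts the period.
Iyer filed on 2009-07-17, before the 2009-07-23 deadline, so the action is timely.

TIMELY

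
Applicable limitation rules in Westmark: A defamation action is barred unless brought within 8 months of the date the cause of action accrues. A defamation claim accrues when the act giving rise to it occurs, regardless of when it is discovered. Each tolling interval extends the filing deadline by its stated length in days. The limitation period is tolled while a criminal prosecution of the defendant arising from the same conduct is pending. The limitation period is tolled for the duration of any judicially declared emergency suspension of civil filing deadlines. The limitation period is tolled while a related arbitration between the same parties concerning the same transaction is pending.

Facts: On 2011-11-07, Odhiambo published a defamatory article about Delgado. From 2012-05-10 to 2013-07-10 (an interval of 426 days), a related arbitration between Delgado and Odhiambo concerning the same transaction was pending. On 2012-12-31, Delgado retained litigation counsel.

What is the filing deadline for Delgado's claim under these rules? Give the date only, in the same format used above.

The limitation period began to run on 2011-11-07.
Adding the 8 months base period to 2011-11-07 gives a deadline of 2012-07-07, before any tolling.
The pending related arbitration from 2012-05-10 to 2013-07-10 tolled the period for 426 days, extending the deadline to 2013-09-06.
The other events in the timeline have no effect on the limitation period under the stated rules.

2013-09-06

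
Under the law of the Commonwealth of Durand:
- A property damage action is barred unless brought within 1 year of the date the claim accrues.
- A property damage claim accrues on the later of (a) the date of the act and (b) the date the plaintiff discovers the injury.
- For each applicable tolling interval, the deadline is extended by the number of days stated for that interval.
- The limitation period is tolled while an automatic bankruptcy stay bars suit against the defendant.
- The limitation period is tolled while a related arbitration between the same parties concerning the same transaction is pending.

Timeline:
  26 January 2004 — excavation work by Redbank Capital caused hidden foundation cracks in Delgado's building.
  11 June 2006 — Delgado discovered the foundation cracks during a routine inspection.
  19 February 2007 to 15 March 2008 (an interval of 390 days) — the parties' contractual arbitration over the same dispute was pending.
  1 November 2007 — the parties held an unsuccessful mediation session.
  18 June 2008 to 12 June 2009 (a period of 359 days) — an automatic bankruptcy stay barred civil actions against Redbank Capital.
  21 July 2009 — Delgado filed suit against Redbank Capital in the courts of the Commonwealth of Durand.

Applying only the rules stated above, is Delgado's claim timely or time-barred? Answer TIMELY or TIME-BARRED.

TIME-BARRED

Because discovery on 11 June 2006 post-dates the 26 January 2004 act, accrual under the later-of rule falls on 11 June 2006.
1 year from 11 June 2006 is 11 June 2007.
The period was tolled for 390 days by the pending related arbitration (19 February 2007 to 15 March 2008), pushing the deadline to 5 July 2008.
The automatic bankruptcy stay from 18 June 2008 to 12 June 2009 tolled the period for 359 days, extending the deadline to 29 June 2009.
The other events in the timeline have no effect on the limitation period under the stated rules.
Filing on 21 July 2009 missed the 29 June 2009 deadline — the action is time-barred.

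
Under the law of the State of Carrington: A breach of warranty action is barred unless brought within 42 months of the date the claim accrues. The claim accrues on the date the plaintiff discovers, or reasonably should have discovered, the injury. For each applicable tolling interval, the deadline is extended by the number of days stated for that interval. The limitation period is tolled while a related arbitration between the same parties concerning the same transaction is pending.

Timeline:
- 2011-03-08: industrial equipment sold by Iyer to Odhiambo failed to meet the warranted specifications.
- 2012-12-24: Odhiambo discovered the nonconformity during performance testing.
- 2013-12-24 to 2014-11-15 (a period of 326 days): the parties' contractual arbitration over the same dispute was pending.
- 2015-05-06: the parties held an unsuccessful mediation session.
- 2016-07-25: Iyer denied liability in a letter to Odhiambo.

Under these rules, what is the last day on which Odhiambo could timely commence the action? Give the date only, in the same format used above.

Accrual is tied to discovery, so the period began on 2012-12-24 rather than on 2011-03-08 when the act occurred.
Adding the 42 months base period to 2012-12-24 gives a deadline of 2016-06-24, before any tolling.
The pending related arbitration from 2013-12-24 to 2014-11-15 tolled the period for 326 days, extending the deadline to 2017-05-16.
Nothing else in the chronology tolls or restarts the period.

2017-05-16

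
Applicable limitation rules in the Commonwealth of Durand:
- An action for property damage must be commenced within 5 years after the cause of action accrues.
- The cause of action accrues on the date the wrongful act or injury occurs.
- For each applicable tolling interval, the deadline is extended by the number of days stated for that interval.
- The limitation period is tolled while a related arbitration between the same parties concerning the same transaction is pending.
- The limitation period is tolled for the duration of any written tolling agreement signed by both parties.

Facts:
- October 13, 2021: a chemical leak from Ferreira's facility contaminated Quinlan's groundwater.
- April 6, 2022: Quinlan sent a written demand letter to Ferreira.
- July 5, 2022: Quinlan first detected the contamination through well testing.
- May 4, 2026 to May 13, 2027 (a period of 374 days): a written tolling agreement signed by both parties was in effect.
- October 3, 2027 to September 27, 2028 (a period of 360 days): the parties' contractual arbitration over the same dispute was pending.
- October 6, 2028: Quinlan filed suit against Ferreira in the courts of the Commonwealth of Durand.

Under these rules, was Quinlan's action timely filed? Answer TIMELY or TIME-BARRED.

Accrual is governed by the date of the act, so the period began to run on October 13, 2021; the later discovery on July 5, 2022 is irrelevant under the stated rule.
The untolled deadline — 5 years after October 13, 2021 — is October 13, 2026.
The period was tolled for 374 days by the written tolling agreement (May 4, 2026 to May 13, 2027), pushing the deadline to October 22, 2027.
The period was tolled for 360 days by the pending related arbitration (October 3, 2027 to September 27, 2028), pushing the deadline to October 16, 2028.
None of the other events listed affects the running of the period under the stated rules.
Filing on October 6, 2028 beat the October 16, 2028 deadline — the action is timely.

TIMELY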